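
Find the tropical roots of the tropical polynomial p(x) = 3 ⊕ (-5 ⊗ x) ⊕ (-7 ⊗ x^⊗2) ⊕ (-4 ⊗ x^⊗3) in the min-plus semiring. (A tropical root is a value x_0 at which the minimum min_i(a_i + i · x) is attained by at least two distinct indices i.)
Roots: {-3, 2, 8}

Each tropical root is a break point of the lower envelope of the lines y = a_i + i · x (there are 4 lines, with slopes 0, 1, ..., 3). Only the lines that attain the minimum somewhere contribute to roots; other lines are dominated. Here the surviving (envelope) indices are i = 3, i = 2, i = 1, i = 0.
Intersections between consecutive envelope lines give the roots: for adjacent envelope indices i < j the intersection is x = (a_i − a_j) / (j − i). Reading off the sorted break points: {-3, 2, 8}.
Verification: at each break x_0, at least two indices attain the minimum of min_i(a_i + i · x_0).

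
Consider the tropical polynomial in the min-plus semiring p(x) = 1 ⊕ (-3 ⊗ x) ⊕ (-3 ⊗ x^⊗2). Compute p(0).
p(0) = -3

A tropical monomial a ⊗ x^⊗i evaluates to a + i · x. Evaluating each term at x = 0:
  Term 0 contributes 1 + 0 · 0 = 1
  Term 1 contributes -3 + 1 · 0 = -3
  Term 2 contributes -3 + 2 · 0 = -3
p(0) = ⊕ of these = min[1, -3, -3] = -3.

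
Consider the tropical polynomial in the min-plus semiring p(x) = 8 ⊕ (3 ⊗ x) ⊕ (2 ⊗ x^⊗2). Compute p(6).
p(6) = 8

A tropical monomial a ⊗ x^⊗i evaluates to a + i · x. Evaluating each term at x = 6:
  Term 0 contributes 8 + 0 · 6 = 8
  Term 1 contributes 3 + 1 · 6 = 9
  Term 2 contributes 2 + 2 · 6 = 14
p(6) = ⊕ of these = min[8, 9, 14] = 8.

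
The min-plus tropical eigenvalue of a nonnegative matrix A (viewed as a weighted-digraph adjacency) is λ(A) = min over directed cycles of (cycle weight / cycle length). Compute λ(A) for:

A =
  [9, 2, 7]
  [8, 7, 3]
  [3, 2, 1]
λ(A) = 1

Enumerate directed cycles and compute their means (weight / length). Sample:
  cycle 0 → 0: weight = 9, length = 1, mean = 9/1 ≈ 9.000
  cycle 1 → 1: weight = 7, length = 1, mean = 7/1 ≈ 7.000
  cycle 2 → 2: weight = 1, length = 1, mean = 1/1 ≈ 1.000
  cycle 0 → 1 → 0: weight = 10, length = 2, mean = 10/2 ≈ 5.000
  cycle 0 → 2 → 0: weight = 10, length = 2, mean = 10/2 ≈ 5.000
  cycle 1 → 0 → 1: weight = 10, length = 2, mean = 10/2 ≈ 5.000
Minimum mean = 1.000, attained e.g. along the cycle 2 → 2 with weight 1 and length 1. So λ(A) = 1/1 = 1.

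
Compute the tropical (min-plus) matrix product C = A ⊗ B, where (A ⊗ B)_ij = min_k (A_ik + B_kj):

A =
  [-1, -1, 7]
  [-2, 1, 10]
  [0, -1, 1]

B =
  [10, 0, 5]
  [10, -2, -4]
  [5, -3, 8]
A ⊗ B =
  [9, -3, -5]
  [8, -2, -3]
  [6, -3, -5]

Apply the min-plus product entry-by-entry:
  C[0][0] = min over k of (A[0][0] + B[0][0] = -1 + 10 = 9, A[0][1] + B[1][0] = -1 + 10 = 9, A[0][2] + B[2][0] = 7 + 5 = 12) = 9 (attained at k = 0)
  C[0][1] = min over k of (A[0][0] + B[0][1] = -1 + 0 = -1, A[0][1] + B[1][1] = -1 + -2 = -3, A[0][2] + B[2][1] = 7 + -3 = 4) = -3 (attained at k = 1)
  C[0][2] = min over k of (A[0][0] + B[0][2] = -1 + 5 = 4, A[0][1] + B[1][2] = -1 + -4 = -5, A[0][2] + B[2][2] = 7 + 8 = 15) = -5 (attained at k = 1)
  C[1][0] = min over k of (A[1][0] + B[0][0] = -2 + 10 = 8, A[1][1] + B[1][0] = 1 + 10 = 11, A[1][2] + B[2][0] = 10 + 5 = 15) = 8 (attained at k = 0)
  C[1][1] = min over k of (A[1][0] + B[0][1] = -2 + 0 = -2, A[1][1] + B[1][1] = 1 + -2 = -1, A[1][2] + B[2][1] = 10 + -3 = 7) = -2 (attained at k = 0)
  C[1][2] = min over k of (A[1][0] + B[0][2] = -2 + 5 = 3, A[1][1] + B[1][2] = 1 + -4 = -3, A[1][2] + B[2][2] = 10 + 8 = 18) = -3 (attained at k = 1)
  C[2][0] = min over k of (A[2][0] + B[0][0] = 0 + 10 = 10, A[2][1] + B[1][0] = -1 + 10 = 9, A[2][2] + B[2][0] = 1 + 5 = 6) = 6 (attained at k = 2)
  C[2][1] = min over k of (A[2][0] + B[0][1] = 0 + 0 = 0, A[2][1] + B[1][1] = -1 + -2 = -3, A[2][2] + B[2][1] = 1 + -3 = -2) = -3 (attained at k = 1)
  C[2][2] = min over k of (A[2][0] + B[0][2] = 0 + 5 = 5, A[2][1] + B[1][2] = -1 + -4 = -5, A[2][2] + B[2][2] = 1 + 8 = 9) = -5 (attained at k = 1)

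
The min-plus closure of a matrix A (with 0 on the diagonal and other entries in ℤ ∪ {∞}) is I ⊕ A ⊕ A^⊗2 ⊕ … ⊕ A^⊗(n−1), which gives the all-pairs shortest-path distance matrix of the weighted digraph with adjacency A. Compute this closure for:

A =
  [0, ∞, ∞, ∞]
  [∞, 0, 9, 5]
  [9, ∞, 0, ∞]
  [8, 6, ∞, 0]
Closure =
  [0, ∞, ∞, ∞]
  [13, 0, 9, 5]
  [9, ∞, 0, ∞]
  [8, 6, 15, 0]

This is the Floyd-Warshall all-pairs shortest-path computation. For each intermediate vertex k = 0, 1, …, 3, update dist[i][j] ← min(dist[i][j], dist[i][k] + dist[k][j]). The final matrix gives, for each (i, j), the minimum total weight of any directed path from i to j (possibly empty when i = j).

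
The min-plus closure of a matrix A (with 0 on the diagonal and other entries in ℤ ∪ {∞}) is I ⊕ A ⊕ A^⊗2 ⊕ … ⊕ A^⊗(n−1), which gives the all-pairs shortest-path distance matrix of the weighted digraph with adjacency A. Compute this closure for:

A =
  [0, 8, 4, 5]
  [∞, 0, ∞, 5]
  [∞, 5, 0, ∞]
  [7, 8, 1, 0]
Closure =
  [0, 8, 4, 5]
  [12, 0, 6, 5]
  [17, 5, 0, 10]
  [7, 6, 1, 0]

This is the Floyd-Warshall all-pairs shortest-path computation. For each intermediate vertex k = 0, 1, …, 3, update dist[i][j] ← min(dist[i][j], dist[i][k] + dist[k][j]). The final matrix gives, for each (i, j), the minimum total weight of any directed path from i to j (possibly empty when i = j).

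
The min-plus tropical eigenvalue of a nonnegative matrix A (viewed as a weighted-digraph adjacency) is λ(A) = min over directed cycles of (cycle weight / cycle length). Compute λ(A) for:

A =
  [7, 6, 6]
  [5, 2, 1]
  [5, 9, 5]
λ(A) = 2

Enumerate directed cycles and compute their means (weight / length). Sample:
  cycle 0 → 0: weight = 7, length = 1, mean = 7/1 ≈ 7.000
  cycle 1 → 1: weight = 2, length = 1, mean = 2/1 ≈ 2.000
  cycle 2 → 2: weight = 5, length = 1, mean = 5/1 ≈ 5.000
  cycle 0 → 1 → 0: weight = 11, length = 2, mean = 11/2 ≈ 5.500
  cycle 0 → 2 → 0: weight = 11, length = 2, mean = 11/2 ≈ 5.500
  cycle 1 → 0 → 1: weight = 11, length = 2, mean = 11/2 ≈ 5.500
Minimum mean = 2.000, attained e.g. along the cycle 1 → 1 with weight 2 and length 1. So λ(A) = 2/1 = 2.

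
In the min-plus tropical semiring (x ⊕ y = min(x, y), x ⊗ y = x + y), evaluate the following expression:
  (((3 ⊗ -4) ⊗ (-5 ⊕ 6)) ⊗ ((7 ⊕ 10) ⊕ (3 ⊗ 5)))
(((3 ⊗ -4) ⊗ (-5 ⊕ 6)) ⊗ ((7 ⊕ 10) ⊕ (3 ⊗ 5))) = 1

Expand innermost to outermost. Recall ⊕ takes the minimum of its arguments and ⊗ takes their sum. Working out the expression (((3 ⊗ -4) ⊗ (-5 ⊕ 6)) ⊗ ((7 ⊕ 10) ⊕ (3 ⊗ 5))) gives 1.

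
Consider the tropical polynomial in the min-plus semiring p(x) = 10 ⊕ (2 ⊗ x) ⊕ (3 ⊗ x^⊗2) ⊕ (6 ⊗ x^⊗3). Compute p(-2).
p(-2) = -1

A tropical monomial a ⊗ x^⊗i evaluates to a + i · x. Evaluating each term at x = -2:
  Term 0 contributes 10 + 0 · -2 = 10
  Term 1 contributes 2 + 1 · -2 = 0
  Term 2 contributes 3 + 2 · -2 = -1
  Term 3 contributes 6 + 3 · -2 = 0
p(-2) = ⊕ of these = min[10, 0, -1, 0] = -1.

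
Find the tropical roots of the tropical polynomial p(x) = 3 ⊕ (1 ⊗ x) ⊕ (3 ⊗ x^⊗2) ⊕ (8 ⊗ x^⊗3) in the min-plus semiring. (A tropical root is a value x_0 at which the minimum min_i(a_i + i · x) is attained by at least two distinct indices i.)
Roots: {-5, -2, 2}

Each tropical root is a break point of the lower envelope of the lines y = a_i + i · x (there are 4 lines, with slopes 0, 1, ..., 3). Only the lines that attain the minimum somewhere contribute to roots; other lines are dominated. Here the surviving (envelope) indices are i = 3, i = 2, i = 1, i = 0.
Intersections between consecutive envelope lines give the roots: for adjacent envelope indices i < j the intersection is x = (a_i − a_j) / (j − i). Reading off the sorted break points: {-5, -2, 2}.
Verification: at each break x_0, at least two indices attain the minimum of min_i(a_i + i · x_0).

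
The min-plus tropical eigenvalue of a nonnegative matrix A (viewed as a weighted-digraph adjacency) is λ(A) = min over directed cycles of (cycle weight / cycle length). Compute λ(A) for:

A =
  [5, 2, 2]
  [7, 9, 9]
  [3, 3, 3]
λ(A) = 5/2

Enumerate directed cycles and compute their means (weight / length). Sample:
  cycle 0 → 0: weight = 5, length = 1, mean = 5/1 ≈ 5.000
  cycle 1 → 1: weight = 9, length = 1, mean = 9/1 ≈ 9.000
  cycle 2 → 2: weight = 3, length = 1, mean = 3/1 ≈ 3.000
  cycle 0 → 1 → 0: weight = 9, length = 2, mean = 9/2 ≈ 4.500
  cycle 0 → 2 → 0: weight = 5, length = 2, mean = 5/2 ≈ 2.500
  cycle 1 → 0 → 1: weight = 9, length = 2, mean = 9/2 ≈ 4.500
Minimum mean = 2.500, attained e.g. along the cycle 0 → 2 → 0 with weight 5 and length 2. So λ(A) = 5/2 = 5/2.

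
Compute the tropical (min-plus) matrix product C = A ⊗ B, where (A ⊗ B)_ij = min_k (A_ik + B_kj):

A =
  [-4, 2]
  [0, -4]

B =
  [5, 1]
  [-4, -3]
A ⊗ B =
  [-2, -3]
  [-8, -7]

Apply the min-plus product entry-by-entry:
  C[0][0] = min over k of (A[0][0] + B[0][0] = -4 + 5 = 1, A[0][1] + B[1][0] = 2 + -4 = -2) = -2 (attained at k = 1)
  C[0][1] = min over k of (A[0][0] + B[0][1] = -4 + 1 = -3, A[0][1] + B[1][1] = 2 + -3 = -1) = -3 (attained at k = 0)
  C[1][0] = min over k of (A[1][0] + B[0][0] = 0 + 5 = 5, A[1][1] + B[1][0] = -4 + -4 = -8) = -8 (attained at k = 1)
  C[1][1] = min over k of (A[1][0] + B[0][1] = 0 + 1 = 1, A[1][1] + B[1][1] = -4 + -3 = -7) = -7 (attained at k = 1)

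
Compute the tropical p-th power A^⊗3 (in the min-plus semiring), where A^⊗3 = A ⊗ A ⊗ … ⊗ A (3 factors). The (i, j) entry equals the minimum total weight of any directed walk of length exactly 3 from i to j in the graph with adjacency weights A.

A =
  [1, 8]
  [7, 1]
A^⊗3 =
  [3, 10]
  [9, 3]

Each entry (A^⊗3)_ij equals the minimum over all length-3 walks i = v_0 → v_1 → … → v_3 = j of Σ_t A[v_t][v_{t+1}]. For example, for (i, j) = (0, 1) we minimise over 4 possible intermediate vertex sequences; the minimum is 10, attained along the walk 0 → 0 → 0 → 1.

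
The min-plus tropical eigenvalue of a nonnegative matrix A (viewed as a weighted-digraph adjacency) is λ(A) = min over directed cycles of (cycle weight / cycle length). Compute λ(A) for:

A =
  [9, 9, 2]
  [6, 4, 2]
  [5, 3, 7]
λ(A) = 5/2

Enumerate directed cycles and compute their means (weight / length). Sample:
  cycle 0 → 0: weight = 9, length = 1, mean = 9/1 ≈ 9.000
  cycle 1 → 1: weight = 4, length = 1, mean = 4/1 ≈ 4.000
  cycle 2 → 2: weight = 7, length = 1, mean = 7/1 ≈ 7.000
  cycle 0 → 1 → 0: weight = 15, length = 2, mean = 15/2 ≈ 7.500
  cycle 0 → 2 → 0: weight = 7, length = 2, mean = 7/2 ≈ 3.500
  cycle 1 → 0 → 1: weight = 15, length = 2, mean = 15/2 ≈ 7.500
Minimum mean = 2.500, attained e.g. along the cycle 1 → 2 → 1 with weight 5 and length 2. So λ(A) = 5/2 = 5/2.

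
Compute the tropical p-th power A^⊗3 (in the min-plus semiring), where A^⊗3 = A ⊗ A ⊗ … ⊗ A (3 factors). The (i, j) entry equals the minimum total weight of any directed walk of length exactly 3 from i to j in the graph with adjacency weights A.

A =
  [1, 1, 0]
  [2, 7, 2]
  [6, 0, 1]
A^⊗3 =
  [2, 1, 2]
  [4, 2, 3]
  [3, 2, 2]

Each entry (A^⊗3)_ij equals the minimum over all length-3 walks i = v_0 → v_1 → … → v_3 = j of Σ_t A[v_t][v_{t+1}]. For example, for (i, j) = (0, 2) we minimise over 9 possible intermediate vertex sequences; the minimum is 2, attained along the walk 0 → 0 → 0 → 2.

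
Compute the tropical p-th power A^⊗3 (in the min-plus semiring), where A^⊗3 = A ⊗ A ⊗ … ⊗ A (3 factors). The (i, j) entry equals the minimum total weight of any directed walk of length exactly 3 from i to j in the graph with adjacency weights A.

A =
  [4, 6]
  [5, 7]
A^⊗3 =
  [12, 14]
  [13, 15]

Each entry (A^⊗3)_ij equals the minimum over all length-3 walks i = v_0 → v_1 → … → v_3 = j of Σ_t A[v_t][v_{t+1}]. For example, for (i, j) = (0, 1) we minimise over 4 possible intermediate vertex sequences; the minimum is 14, attained along the walk 0 → 0 → 0 → 1.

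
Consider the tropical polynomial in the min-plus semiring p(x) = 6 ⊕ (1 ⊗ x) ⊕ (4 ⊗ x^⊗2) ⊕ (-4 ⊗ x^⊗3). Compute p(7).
p(7) = 6

A tropical monomial a ⊗ x^⊗i evaluates to a + i · x. Evaluating each term at x = 7:
  Term 0 contributes 6 + 0 · 7 = 6
  Term 1 contributes 1 + 1 · 7 = 8
  Term 2 contributes 4 + 2 · 7 = 18
  Term 3 contributes -4 + 3 · 7 = 17
p(7) = ⊕ of these = min[6, 8, 18, 17] = 6.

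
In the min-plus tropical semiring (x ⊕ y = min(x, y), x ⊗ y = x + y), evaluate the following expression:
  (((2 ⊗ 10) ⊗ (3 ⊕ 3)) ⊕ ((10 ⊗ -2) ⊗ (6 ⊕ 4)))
(((2 ⊗ 10) ⊗ (3 ⊕ 3)) ⊕ ((10 ⊗ -2) ⊗ (6 ⊕ 4))) = 12

Expand innermost to outermost. Recall ⊕ takes the minimum of its arguments and ⊗ takes their sum. Working out the expression (((2 ⊗ 10) ⊗ (3 ⊕ 3)) ⊕ ((10 ⊗ -2) ⊗ (6 ⊕ 4))) gives 12.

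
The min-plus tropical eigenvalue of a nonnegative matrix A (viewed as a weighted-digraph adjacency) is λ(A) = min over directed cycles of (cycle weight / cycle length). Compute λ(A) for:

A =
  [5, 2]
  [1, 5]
λ(A) = 3/2

Enumerate directed cycles and compute their means (weight / length). Sample:
  cycle 0 → 0: weight = 5, length = 1, mean = 5/1 ≈ 5.000
  cycle 1 → 1: weight = 5, length = 1, mean = 5/1 ≈ 5.000
  cycle 0 → 1 → 0: weight = 3, length = 2, mean = 3/2 ≈ 1.500
  cycle 1 → 0 → 1: weight = 3, length = 2, mean = 3/2 ≈ 1.500
Minimum mean = 1.500, attained e.g. along the cycle 0 → 1 → 0 with weight 3 and length 2. So λ(A) = 3/2 = 3/2.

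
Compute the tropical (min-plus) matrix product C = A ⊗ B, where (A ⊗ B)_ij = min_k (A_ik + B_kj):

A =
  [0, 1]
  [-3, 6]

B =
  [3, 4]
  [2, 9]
A ⊗ B =
  [3, 4]
  [0, 1]

Apply the min-plus product entry-by-entry:
  C[0][0] = min over k of (A[0][0] + B[0][0] = 0 + 3 = 3, A[0][1] + B[1][0] = 1 + 2 = 3) = 3 (attained at k = 0)
  C[0][1] = min over k of (A[0][0] + B[0][1] = 0 + 4 = 4, A[0][1] + B[1][1] = 1 + 9 = 10) = 4 (attained at k = 0)
  C[1][0] = min over k of (A[1][0] + B[0][0] = -3 + 3 = 0, A[1][1] + B[1][0] = 6 + 2 = 8) = 0 (attained at k = 0)
  C[1][1] = min over k of (A[1][0] + B[0][1] = -3 + 4 = 1, A[1][1] + B[1][1] = 6 + 9 = 15) = 1 (attained at k = 0)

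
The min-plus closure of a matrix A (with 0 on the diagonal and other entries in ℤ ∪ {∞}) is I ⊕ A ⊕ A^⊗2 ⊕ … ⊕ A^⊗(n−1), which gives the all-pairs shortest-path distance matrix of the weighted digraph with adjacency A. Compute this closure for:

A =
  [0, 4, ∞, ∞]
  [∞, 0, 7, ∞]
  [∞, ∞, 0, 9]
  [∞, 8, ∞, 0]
Closure =
  [0, 4, 11, 20]
  [∞, 0, 7, 16]
  [∞, 17, 0, 9]
  [∞, 8, 15, 0]

This is the Floyd-Warshall all-pairs shortest-path computation. For each intermediate vertex k = 0, 1, …, 3, update dist[i][j] ← min(dist[i][j], dist[i][k] + dist[k][j]). The final matrix gives, for each (i, j), the minimum total weight of any directed path from i to j (possibly empty when i = j).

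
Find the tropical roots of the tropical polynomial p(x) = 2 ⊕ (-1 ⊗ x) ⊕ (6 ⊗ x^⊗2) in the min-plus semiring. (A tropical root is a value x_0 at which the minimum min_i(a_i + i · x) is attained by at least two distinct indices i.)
Roots: {-7, 3}

Each tropical root is a break point of the lower envelope of the lines y = a_i + i · x (there are 3 lines, with slopes 0, 1, ..., 2). Only the lines that attain the minimum somewhere contribute to roots; other lines are dominated. Here the surviving (envelope) indices are i = 2, i = 1, i = 0.
Intersections between consecutive envelope lines give the roots: for adjacent envelope indices i < j the intersection is x = (a_i − a_j) / (j − i). Reading off the sorted break points: {-7, 3}.
Verification: at each break x_0, at least two indices attain the minimum of min_i(a_i + i · x_0).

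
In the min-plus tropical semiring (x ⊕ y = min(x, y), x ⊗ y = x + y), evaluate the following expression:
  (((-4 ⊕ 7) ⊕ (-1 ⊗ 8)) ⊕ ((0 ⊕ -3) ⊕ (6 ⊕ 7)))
(((-4 ⊕ 7) ⊕ (-1 ⊗ 8)) ⊕ ((0 ⊕ -3) ⊕ (6 ⊕ 7))) = -4

Expand innermost to outermost. Recall ⊕ takes the minimum of its arguments and ⊗ takes their sum. Working out the expression (((-4 ⊕ 7) ⊕ (-1 ⊗ 8)) ⊕ ((0 ⊕ -3) ⊕ (6 ⊕ 7))) gives -4.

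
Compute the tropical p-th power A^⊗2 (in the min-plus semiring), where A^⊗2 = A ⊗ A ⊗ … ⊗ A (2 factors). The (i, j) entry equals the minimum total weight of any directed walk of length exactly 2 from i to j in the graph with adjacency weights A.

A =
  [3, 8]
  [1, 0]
A^⊗2 =
  [6, 8]
  [1, 0]

Each entry (A^⊗2)_ij equals the minimum over all length-2 walks i = v_0 → v_1 → … → v_2 = j of Σ_t A[v_t][v_{t+1}]. For example, for (i, j) = (0, 1) we minimise over 2 possible intermediate vertex sequences; the minimum is 8, attained along the walk 0 → 1 → 1.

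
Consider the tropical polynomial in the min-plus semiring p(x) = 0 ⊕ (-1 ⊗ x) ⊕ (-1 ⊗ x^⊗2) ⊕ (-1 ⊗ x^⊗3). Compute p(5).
p(5) = 0

A tropical monomial a ⊗ x^⊗i evaluates to a + i · x. Evaluating each term at x = 5:
  Term 0 contributes 0 + 0 · 5 = 0
  Term 1 contributes -1 + 1 · 5 = 4
  Term 2 contributes -1 + 2 · 5 = 9
  Term 3 contributes -1 + 3 · 5 = 14
p(5) = ⊕ of these = min[0, 4, 9, 14] = 0.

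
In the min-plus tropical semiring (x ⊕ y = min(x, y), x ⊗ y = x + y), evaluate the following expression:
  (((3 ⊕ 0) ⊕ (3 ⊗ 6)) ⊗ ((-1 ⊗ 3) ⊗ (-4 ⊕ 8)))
(((3 ⊕ 0) ⊕ (3 ⊗ 6)) ⊗ ((-1 ⊗ 3) ⊗ (-4 ⊕ 8))) = -2

Expand innermost to outermost. Recall ⊕ takes the minimum of its arguments and ⊗ takes their sum. Working out the expression (((3 ⊕ 0) ⊕ (3 ⊗ 6)) ⊗ ((-1 ⊗ 3) ⊗ (-4 ⊕ 8))) gives -2.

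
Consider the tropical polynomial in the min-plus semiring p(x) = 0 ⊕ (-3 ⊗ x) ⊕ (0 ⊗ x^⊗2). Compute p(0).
p(0) = -3

A tropical monomial a ⊗ x^⊗i evaluates to a + i · x. Evaluating each term at x = 0:
  Term 0 contributes 0 + 0 · 0 = 0
  Term 1 contributes -3 + 1 · 0 = -3
  Term 2 contributes 0 + 2 · 0 = 0
p(0) = ⊕ of these = min[0, -3, 0] = -3.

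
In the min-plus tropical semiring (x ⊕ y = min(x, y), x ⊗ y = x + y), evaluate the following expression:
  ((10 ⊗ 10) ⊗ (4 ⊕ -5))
((10 ⊗ 10) ⊗ (4 ⊕ -5)) = 15

Expand innermost to outermost. Recall ⊕ takes the minimum of its arguments and ⊗ takes their sum. Working out the expression ((10 ⊗ 10) ⊗ (4 ⊕ -5)) gives 15.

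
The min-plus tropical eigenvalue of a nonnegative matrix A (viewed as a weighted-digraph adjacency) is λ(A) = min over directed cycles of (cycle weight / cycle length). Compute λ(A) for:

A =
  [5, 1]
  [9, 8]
λ(A) = 5

Enumerate directed cycles and compute their means (weight / length). Sample:
  cycle 0 → 0: weight = 5, length = 1, mean = 5/1 ≈ 5.000
  cycle 1 → 1: weight = 8, length = 1, mean = 8/1 ≈ 8.000
  cycle 0 → 1 → 0: weight = 10, length = 2, mean = 10/2 ≈ 5.000
  cycle 1 → 0 → 1: weight = 10, length = 2, mean = 10/2 ≈ 5.000
Minimum mean = 5.000, attained e.g. along the cycle 0 → 0 with weight 5 and length 1. So λ(A) = 5/1 = 5.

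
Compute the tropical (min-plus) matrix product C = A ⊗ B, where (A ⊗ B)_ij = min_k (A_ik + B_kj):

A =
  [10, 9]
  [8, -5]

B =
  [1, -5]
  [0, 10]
A ⊗ B =
  [9, 5]
  [-5, 3]

Apply the min-plus product entry-by-entry:
  C[0][0] = min over k of (A[0][0] + B[0][0] = 10 + 1 = 11, A[0][1] + B[1][0] = 9 + 0 = 9) = 9 (attained at k = 1)
  C[0][1] = min over k of (A[0][0] + B[0][1] = 10 + -5 = 5, A[0][1] + B[1][1] = 9 + 10 = 19) = 5 (attained at k = 0)
  C[1][0] = min over k of (A[1][0] + B[0][0] = 8 + 1 = 9, A[1][1] + B[1][0] = -5 + 0 = -5) = -5 (attained at k = 1)
  C[1][1] = min over k of (A[1][0] + B[0][1] = 8 + -5 = 3, A[1][1] + B[1][1] = -5 + 10 = 5) = 3 (attained at k = 0)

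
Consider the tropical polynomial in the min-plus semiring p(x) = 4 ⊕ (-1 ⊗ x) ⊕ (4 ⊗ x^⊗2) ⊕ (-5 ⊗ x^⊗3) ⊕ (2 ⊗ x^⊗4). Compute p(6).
p(6) = 4

A tropical monomial a ⊗ x^⊗i evaluates to a + i · x. Evaluating each term at x = 6:
  Term 0 contributes 4 + 0 · 6 = 4
  Term 1 contributes -1 + 1 · 6 = 5
  Term 2 contributes 4 + 2 · 6 = 16
  Term 3 contributes -5 + 3 · 6 = 13
  Term 4 contributes 2 + 4 · 6 = 26
p(6) = ⊕ of these = min[4, 5, 16, 13, 26] = 4.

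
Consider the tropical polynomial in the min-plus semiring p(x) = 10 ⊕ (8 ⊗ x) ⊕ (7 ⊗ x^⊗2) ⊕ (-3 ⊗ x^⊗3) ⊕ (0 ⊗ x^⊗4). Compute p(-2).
p(-2) = -9

A tropical monomial a ⊗ x^⊗i evaluates to a + i · x. Evaluating each term at x = -2:
  Term 0 contributes 10 + 0 · -2 = 10
  Term 1 contributes 8 + 1 · -2 = 6
  Term 2 contributes 7 + 2 · -2 = 3
  Term 3 contributes -3 + 3 · -2 = -9
  Term 4 contributes 0 + 4 · -2 = -8
p(-2) = ⊕ of these = min[10, 6, 3, -9, -8] = -9.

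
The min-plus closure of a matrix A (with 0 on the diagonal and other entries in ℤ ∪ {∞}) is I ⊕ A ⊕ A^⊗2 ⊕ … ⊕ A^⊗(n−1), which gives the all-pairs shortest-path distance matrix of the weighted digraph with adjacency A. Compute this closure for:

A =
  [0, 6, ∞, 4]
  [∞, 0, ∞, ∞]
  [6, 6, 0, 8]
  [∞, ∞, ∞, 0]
Closure =
  [0, 6, ∞, 4]
  [∞, 0, ∞, ∞]
  [6, 6, 0, 8]
  [∞, ∞, ∞, 0]

This is the Floyd-Warshall all-pairs shortest-path computation. For each intermediate vertex k = 0, 1, …, 3, update dist[i][j] ← min(dist[i][j], dist[i][k] + dist[k][j]). The final matrix gives, for each (i, j), the minimum total weight of any directed path from i to j (possibly empty when i = j).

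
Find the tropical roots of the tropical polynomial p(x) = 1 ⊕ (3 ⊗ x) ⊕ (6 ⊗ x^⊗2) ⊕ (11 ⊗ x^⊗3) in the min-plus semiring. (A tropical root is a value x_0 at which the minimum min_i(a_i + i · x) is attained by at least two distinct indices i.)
Roots: {-5, -3, -2}

Each tropical root is a break point of the lower envelope of the lines y = a_i + i · x (there are 4 lines, with slopes 0, 1, ..., 3). Only the lines that attain the minimum somewhere contribute to roots; other lines are dominated. Here the surviving (envelope) indices are i = 3, i = 2, i = 1, i = 0.
Intersections between consecutive envelope lines give the roots: for adjacent envelope indices i < j the intersection is x = (a_i − a_j) / (j − i). Reading off the sorted break points: {-5, -3, -2}.
Verification: at each break x_0, at least two indices attain the minimum of min_i(a_i + i · x_0).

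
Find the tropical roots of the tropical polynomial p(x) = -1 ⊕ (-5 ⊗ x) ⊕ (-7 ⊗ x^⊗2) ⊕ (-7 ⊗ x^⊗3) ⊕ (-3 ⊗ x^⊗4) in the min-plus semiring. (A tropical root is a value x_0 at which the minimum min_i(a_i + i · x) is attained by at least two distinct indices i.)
Roots: {-4, 0, 2, 4}

Each tropical root is a break point of the lower envelope of the lines y = a_i + i · x (there are 5 lines, with slopes 0, 1, ..., 4). Only the lines that attain the minimum somewhere contribute to roots; other lines are dominated. Here the surviving (envelope) indices are i = 4, i = 3, i = 2, i = 1, i = 0.
Intersections between consecutive envelope lines give the roots: for adjacent envelope indices i < j the intersection is x = (a_i − a_j) / (j − i). Reading off the sorted break points: {-4, 0, 2, 4}.
Verification: at each break x_0, at least two indices attain the minimum of min_i(a_i + i · x_0).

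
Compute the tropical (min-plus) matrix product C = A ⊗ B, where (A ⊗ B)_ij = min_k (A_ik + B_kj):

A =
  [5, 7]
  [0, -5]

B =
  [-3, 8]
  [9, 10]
A ⊗ B =
  [2, 13]
  [-3, 5]

Apply the min-plus product entry-by-entry:
  C[0][0] = min over k of (A[0][0] + B[0][0] = 5 + -3 = 2, A[0][1] + B[1][0] = 7 + 9 = 16) = 2 (attained at k = 0)
  C[0][1] = min over k of (A[0][0] + B[0][1] = 5 + 8 = 13, A[0][1] + B[1][1] = 7 + 10 = 17) = 13 (attained at k = 0)
  C[1][0] = min over k of (A[1][0] + B[0][0] = 0 + -3 = -3, A[1][1] + B[1][0] = -5 + 9 = 4) = -3 (attained at k = 0)
  C[1][1] = min over k of (A[1][0] + B[0][1] = 0 + 8 = 8, A[1][1] + B[1][1] = -5 + 10 = 5) = 5 (attained at k = 1)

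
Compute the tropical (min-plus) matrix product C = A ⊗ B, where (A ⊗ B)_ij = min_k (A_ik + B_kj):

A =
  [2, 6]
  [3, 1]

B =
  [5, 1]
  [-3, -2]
A ⊗ B =
  [3, 3]
  [-2, -1]

Apply the min-plus product entry-by-entry:
  C[0][0] = min over k of (A[0][0] + B[0][0] = 2 + 5 = 7, A[0][1] + B[1][0] = 6 + -3 = 3) = 3 (attained at k = 1)
  C[0][1] = min over k of (A[0][0] + B[0][1] = 2 + 1 = 3, A[0][1] + B[1][1] = 6 + -2 = 4) = 3 (attained at k = 0)
  C[1][0] = min over k of (A[1][0] + B[0][0] = 3 + 5 = 8, A[1][1] + B[1][0] = 1 + -3 = -2) = -2 (attained at k = 1)
  C[1][1] = min over k of (A[1][0] + B[0][1] = 3 + 1 = 4, A[1][1] + B[1][1] = 1 + -2 = -1) = -1 (attained at k = 1)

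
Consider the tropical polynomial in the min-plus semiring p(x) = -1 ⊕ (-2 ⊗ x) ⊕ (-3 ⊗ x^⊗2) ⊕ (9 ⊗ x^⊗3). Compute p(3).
p(3) = -1

A tropical monomial a ⊗ x^⊗i evaluates to a + i · x. Evaluating each term at x = 3:
  Term 0 contributes -1 + 0 · 3 = -1
  Term 1 contributes -2 + 1 · 3 = 1
  Term 2 contributes -3 + 2 · 3 = 3
  Term 3 contributes 9 + 3 · 3 = 18
p(3) = ⊕ of these = min[-1, 1, 3, 18] = -1.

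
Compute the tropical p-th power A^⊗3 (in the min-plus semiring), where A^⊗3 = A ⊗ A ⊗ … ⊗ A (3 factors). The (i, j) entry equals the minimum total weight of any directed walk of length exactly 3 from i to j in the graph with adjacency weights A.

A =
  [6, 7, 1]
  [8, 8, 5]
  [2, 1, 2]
A^⊗3 =
  [5, 4, 4]
  [9, 8, 8]
  [5, 4, 5]

Each entry (A^⊗3)_ij equals the minimum over all length-3 walks i = v_0 → v_1 → … → v_3 = j of Σ_t A[v_t][v_{t+1}]. For example, for (i, j) = (0, 2) we minimise over 9 possible intermediate vertex sequences; the minimum is 4, attained along the walk 0 → 2 → 0 → 2.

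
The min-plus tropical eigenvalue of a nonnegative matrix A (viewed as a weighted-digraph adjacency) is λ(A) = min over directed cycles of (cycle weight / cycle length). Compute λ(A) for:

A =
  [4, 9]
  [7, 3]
λ(A) = 3

Enumerate directed cycles and compute their means (weight / length). Sample:
  cycle 0 → 0: weight = 4, length = 1, mean = 4/1 ≈ 4.000
  cycle 1 → 1: weight = 3, length = 1, mean = 3/1 ≈ 3.000
  cycle 0 → 1 → 0: weight = 16, length = 2, mean = 16/2 ≈ 8.000
  cycle 1 → 0 → 1: weight = 16, length = 2, mean = 16/2 ≈ 8.000
Minimum mean = 3.000, attained e.g. along the cycle 1 → 1 with weight 3 and length 1. So λ(A) = 3/1 = 3.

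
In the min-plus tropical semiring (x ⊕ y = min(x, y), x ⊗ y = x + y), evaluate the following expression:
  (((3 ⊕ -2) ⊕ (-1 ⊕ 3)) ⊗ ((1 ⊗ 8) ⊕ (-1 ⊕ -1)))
(((3 ⊕ -2) ⊕ (-1 ⊕ 3)) ⊗ ((1 ⊗ 8) ⊕ (-1 ⊕ -1))) = -3

Expand innermost to outermost. Recall ⊕ takes the minimum of its arguments and ⊗ takes their sum. Working out the expression (((3 ⊕ -2) ⊕ (-1 ⊕ 3)) ⊗ ((1 ⊗ 8) ⊕ (-1 ⊕ -1))) gives -3.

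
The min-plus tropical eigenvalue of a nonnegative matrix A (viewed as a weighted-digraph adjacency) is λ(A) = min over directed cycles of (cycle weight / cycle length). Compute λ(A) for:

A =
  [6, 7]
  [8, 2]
λ(A) = 2

Enumerate directed cycles and compute their means (weight / length). Sample:
  cycle 0 → 0: weight = 6, length = 1, mean = 6/1 ≈ 6.000
  cycle 1 → 1: weight = 2, length = 1, mean = 2/1 ≈ 2.000
  cycle 0 → 1 → 0: weight = 15, length = 2, mean = 15/2 ≈ 7.500
  cycle 1 → 0 → 1: weight = 15, length = 2, mean = 15/2 ≈ 7.500
Minimum mean = 2.000, attained e.g. along the cycle 1 → 1 with weight 2 and length 1. So λ(A) = 2/1 = 2.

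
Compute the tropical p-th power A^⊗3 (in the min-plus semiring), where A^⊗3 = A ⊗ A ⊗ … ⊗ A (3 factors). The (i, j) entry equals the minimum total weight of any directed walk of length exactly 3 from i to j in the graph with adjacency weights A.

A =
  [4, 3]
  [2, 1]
A^⊗3 =
  [6, 5]
  [4, 3]

Each entry (A^⊗3)_ij equals the minimum over all length-3 walks i = v_0 → v_1 → … → v_3 = j of Σ_t A[v_t][v_{t+1}]. For example, for (i, j) = (0, 1) we minimise over 4 possible intermediate vertex sequences; the minimum is 5, attained along the walk 0 → 1 → 1 → 1.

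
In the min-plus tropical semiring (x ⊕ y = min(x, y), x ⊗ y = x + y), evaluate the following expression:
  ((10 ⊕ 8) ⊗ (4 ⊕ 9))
((10 ⊕ 8) ⊗ (4 ⊕ 9)) = 12

Expand innermost to outermost. Recall ⊕ takes the minimum of its arguments and ⊗ takes their sum. Working out the expression ((10 ⊕ 8) ⊗ (4 ⊕ 9)) gives 12.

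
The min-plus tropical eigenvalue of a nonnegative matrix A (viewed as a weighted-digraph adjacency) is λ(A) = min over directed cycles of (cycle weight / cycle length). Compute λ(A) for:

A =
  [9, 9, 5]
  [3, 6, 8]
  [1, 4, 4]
λ(A) = 3

Enumerate directed cycles and compute their means (weight / length). Sample:
  cycle 0 → 0: weight = 9, length = 1, mean = 9/1 ≈ 9.000
  cycle 1 → 1: weight = 6, length = 1, mean = 6/1 ≈ 6.000
  cycle 2 → 2: weight = 4, length = 1, mean = 4/1 ≈ 4.000
  cycle 0 → 1 → 0: weight = 12, length = 2, mean = 12/2 ≈ 6.000
  cycle 0 → 2 → 0: weight = 6, length = 2, mean = 6/2 ≈ 3.000
  cycle 1 → 0 → 1: weight = 12, length = 2, mean = 12/2 ≈ 6.000
Minimum mean = 3.000, attained e.g. along the cycle 0 → 2 → 0 with weight 6 and length 2. So λ(A) = 6/2 = 3.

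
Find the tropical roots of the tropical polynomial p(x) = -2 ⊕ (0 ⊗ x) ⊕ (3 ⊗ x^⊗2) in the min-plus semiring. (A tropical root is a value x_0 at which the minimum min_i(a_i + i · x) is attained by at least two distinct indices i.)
Roots: {-3, -2}

Each tropical root is a break point of the lower envelope of the lines y = a_i + i · x (there are 3 lines, with slopes 0, 1, ..., 2). Only the lines that attain the minimum somewhere contribute to roots; other lines are dominated. Here the surviving (envelope) indices are i = 2, i = 1, i = 0.
Intersections between consecutive envelope lines give the roots: for adjacent envelope indices i < j the intersection is x = (a_i − a_j) / (j − i). Reading off the sorted break points: {-3, -2}.
Verification: at each break x_0, at least two indices attain the minimum of min_i(a_i + i · x_0).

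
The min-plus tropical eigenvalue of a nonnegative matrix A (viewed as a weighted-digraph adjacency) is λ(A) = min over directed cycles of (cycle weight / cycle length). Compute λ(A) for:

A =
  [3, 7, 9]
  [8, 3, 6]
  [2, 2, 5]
λ(A) = 3

Enumerate directed cycles and compute their means (weight / length). Sample:
  cycle 0 → 0: weight = 3, length = 1, mean = 3/1 ≈ 3.000
  cycle 1 → 1: weight = 3, length = 1, mean = 3/1 ≈ 3.000
  cycle 2 → 2: weight = 5, length = 1, mean = 5/1 ≈ 5.000
  cycle 0 → 1 → 0: weight = 15, length = 2, mean = 15/2 ≈ 7.500
  cycle 0 → 2 → 0: weight = 11, length = 2, mean = 11/2 ≈ 5.500
  cycle 1 → 0 → 1: weight = 15, length = 2, mean = 15/2 ≈ 7.500
Minimum mean = 3.000, attained e.g. along the cycle 0 → 0 with weight 3 and length 1. So λ(A) = 3/1 = 3.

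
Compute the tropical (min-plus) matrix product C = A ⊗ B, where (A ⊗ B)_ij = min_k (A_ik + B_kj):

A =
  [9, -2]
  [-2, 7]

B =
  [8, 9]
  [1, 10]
A ⊗ B =
  [-1, 8]
  [6, 7]

Apply the min-plus product entry-by-entry:
  C[0][0] = min over k of (A[0][0] + B[0][0] = 9 + 8 = 17, A[0][1] + B[1][0] = -2 + 1 = -1) = -1 (attained at k = 1)
  C[0][1] = min over k of (A[0][0] + B[0][1] = 9 + 9 = 18, A[0][1] + B[1][1] = -2 + 10 = 8) = 8 (attained at k = 1)
  C[1][0] = min over k of (A[1][0] + B[0][0] = -2 + 8 = 6, A[1][1] + B[1][0] = 7 + 1 = 8) = 6 (attained at k = 0)
  C[1][1] = min over k of (A[1][0] + B[0][1] = -2 + 9 = 7, A[1][1] + B[1][1] = 7 + 10 = 17) = 7 (attained at k = 0)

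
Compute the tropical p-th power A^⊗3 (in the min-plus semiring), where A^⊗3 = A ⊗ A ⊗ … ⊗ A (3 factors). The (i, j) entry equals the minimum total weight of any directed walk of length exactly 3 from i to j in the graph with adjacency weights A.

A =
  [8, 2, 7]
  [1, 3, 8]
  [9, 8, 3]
A^⊗3 =
  [6, 5, 10]
  [4, 6, 11]
  [12, 11, 9]

Each entry (A^⊗3)_ij equals the minimum over all length-3 walks i = v_0 → v_1 → … → v_3 = j of Σ_t A[v_t][v_{t+1}]. For example, for (i, j) = (0, 2) we minimise over 9 possible intermediate vertex sequences; the minimum is 10, attained along the walk 0 → 1 → 0 → 2.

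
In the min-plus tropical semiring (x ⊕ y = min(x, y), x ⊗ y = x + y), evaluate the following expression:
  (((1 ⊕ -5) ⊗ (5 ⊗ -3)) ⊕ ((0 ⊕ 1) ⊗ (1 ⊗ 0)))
(((1 ⊕ -5) ⊗ (5 ⊗ -3)) ⊕ ((0 ⊕ 1) ⊗ (1 ⊗ 0))) = -3

Expand innermost to outermost. Recall ⊕ takes the minimum of its arguments and ⊗ takes their sum. Working out the expression (((1 ⊕ -5) ⊗ (5 ⊗ -3)) ⊕ ((0 ⊕ 1) ⊗ (1 ⊗ 0))) gives -3.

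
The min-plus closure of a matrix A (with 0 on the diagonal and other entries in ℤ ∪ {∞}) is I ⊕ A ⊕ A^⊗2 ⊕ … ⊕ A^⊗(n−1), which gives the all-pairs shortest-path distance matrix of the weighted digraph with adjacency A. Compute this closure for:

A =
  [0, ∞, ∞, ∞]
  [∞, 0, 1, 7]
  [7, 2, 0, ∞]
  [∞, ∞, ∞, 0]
Closure =
  [0, ∞, ∞, ∞]
  [8, 0, 1, 7]
  [7, 2, 0, 9]
  [∞, ∞, ∞, 0]

This is the Floyd-Warshall all-pairs shortest-path computation. For each intermediate vertex k = 0, 1, …, 3, update dist[i][j] ← min(dist[i][j], dist[i][k] + dist[k][j]). The final matrix gives, for each (i, j), the minimum total weight of any directed path from i to j (possibly empty when i = j).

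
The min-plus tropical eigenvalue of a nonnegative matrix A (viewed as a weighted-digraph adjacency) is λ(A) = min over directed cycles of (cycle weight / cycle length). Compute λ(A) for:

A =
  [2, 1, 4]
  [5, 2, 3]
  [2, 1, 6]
λ(A) = 2

Enumerate directed cycles and compute their means (weight / length). Sample:
  cycle 0 → 0: weight = 2, length = 1, mean = 2/1 ≈ 2.000
  cycle 1 → 1: weight = 2, length = 1, mean = 2/1 ≈ 2.000
  cycle 2 → 2: weight = 6, length = 1, mean = 6/1 ≈ 6.000
  cycle 0 → 1 → 0: weight = 6, length = 2, mean = 6/2 ≈ 3.000
  cycle 0 → 2 → 0: weight = 6, length = 2, mean = 6/2 ≈ 3.000
  cycle 1 → 0 → 1: weight = 6, length = 2, mean = 6/2 ≈ 3.000
Minimum mean = 2.000, attained e.g. along the cycle 0 → 0 with weight 2 and length 1. So λ(A) = 2/1 = 2.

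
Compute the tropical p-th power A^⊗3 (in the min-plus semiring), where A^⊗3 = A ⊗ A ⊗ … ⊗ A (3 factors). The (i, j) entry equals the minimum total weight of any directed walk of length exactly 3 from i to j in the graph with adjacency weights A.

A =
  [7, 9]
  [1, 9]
A^⊗3 =
  [17, 19]
  [11, 17]

Each entry (A^⊗3)_ij equals the minimum over all length-3 walks i = v_0 → v_1 → … → v_3 = j of Σ_t A[v_t][v_{t+1}]. For example, for (i, j) = (0, 1) we minimise over 4 possible intermediate vertex sequences; the minimum is 19, attained along the walk 0 → 1 → 0 → 1.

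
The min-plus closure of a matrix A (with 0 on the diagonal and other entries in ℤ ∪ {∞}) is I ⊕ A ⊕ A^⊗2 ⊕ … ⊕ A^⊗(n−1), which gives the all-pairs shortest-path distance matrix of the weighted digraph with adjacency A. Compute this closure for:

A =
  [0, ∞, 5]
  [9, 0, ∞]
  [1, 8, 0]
Closure =
  [0, 13, 5]
  [9, 0, 14]
  [1, 8, 0]

This is the Floyd-Warshall all-pairs shortest-path computation. For each intermediate vertex k = 0, 1, …, 2, update dist[i][j] ← min(dist[i][j], dist[i][k] + dist[k][j]). The final matrix gives, for each (i, j), the minimum total weight of any directed path from i to j (possibly empty when i = j).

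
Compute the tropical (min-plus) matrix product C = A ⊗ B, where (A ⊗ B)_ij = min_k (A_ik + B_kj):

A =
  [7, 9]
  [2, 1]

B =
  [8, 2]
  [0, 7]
A ⊗ B =
  [9, 9]
  [1, 4]

Apply the min-plus product entry-by-entry:
  C[0][0] = min over k of (A[0][0] + B[0][0] = 7 + 8 = 15, A[0][1] + B[1][0] = 9 + 0 = 9) = 9 (attained at k = 1)
  C[0][1] = min over k of (A[0][0] + B[0][1] = 7 + 2 = 9, A[0][1] + B[1][1] = 9 + 7 = 16) = 9 (attained at k = 0)
  C[1][0] = min over k of (A[1][0] + B[0][0] = 2 + 8 = 10, A[1][1] + B[1][0] = 1 + 0 = 1) = 1 (attained at k = 1)
  C[1][1] = min over k of (A[1][0] + B[0][1] = 2 + 2 = 4, A[1][1] + B[1][1] = 1 + 7 = 8) = 4 (attained at k = 0)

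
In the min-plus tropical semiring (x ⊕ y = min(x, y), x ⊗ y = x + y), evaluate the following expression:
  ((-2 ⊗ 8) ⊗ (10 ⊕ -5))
((-2 ⊗ 8) ⊗ (10 ⊕ -5)) = 1

Expand innermost to outermost. Recall ⊕ takes the minimum of its arguments and ⊗ takes their sum. Working out the expression ((-2 ⊗ 8) ⊗ (10 ⊕ -5)) gives 1.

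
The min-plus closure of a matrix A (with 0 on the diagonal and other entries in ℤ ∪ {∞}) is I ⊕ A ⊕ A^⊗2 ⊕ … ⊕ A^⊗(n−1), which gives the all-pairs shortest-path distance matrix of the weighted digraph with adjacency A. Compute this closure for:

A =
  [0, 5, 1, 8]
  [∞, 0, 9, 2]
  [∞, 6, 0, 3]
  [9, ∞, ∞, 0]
Closure =
  [0, 5, 1, 4]
  [11, 0, 9, 2]
  [12, 6, 0, 3]
  [9, 14, 10, 0]

This is the Floyd-Warshall all-pairs shortest-path computation. For each intermediate vertex k = 0, 1, …, 3, update dist[i][j] ← min(dist[i][j], dist[i][k] + dist[k][j]). The final matrix gives, for each (i, j), the minimum total weight of any directed path from i to j (possibly empty when i = j).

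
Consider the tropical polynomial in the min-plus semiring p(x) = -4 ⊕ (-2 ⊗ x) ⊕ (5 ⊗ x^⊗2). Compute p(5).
p(5) = -4

A tropical monomial a ⊗ x^⊗i evaluates to a + i · x. Evaluating each term at x = 5:
  Term 0 contributes -4 + 0 · 5 = -4
  Term 1 contributes -2 + 1 · 5 = 3
  Term 2 contributes 5 + 2 · 5 = 15
p(5) = ⊕ of these = min[-4, 3, 15] = -4.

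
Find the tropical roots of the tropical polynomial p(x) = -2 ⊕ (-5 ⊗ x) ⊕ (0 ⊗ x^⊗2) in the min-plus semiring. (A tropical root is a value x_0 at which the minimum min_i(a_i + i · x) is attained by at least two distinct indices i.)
Roots: {-5, 3}

Each tropical root is a break point of the lower envelope of the lines y = a_i + i · x (there are 3 lines, with slopes 0, 1, ..., 2). Only the lines that attain the minimum somewhere contribute to roots; other lines are dominated. Here the surviving (envelope) indices are i = 2, i = 1, i = 0.
Intersections between consecutive envelope lines give the roots: for adjacent envelope indices i < j the intersection is x = (a_i − a_j) / (j − i). Reading off the sorted break points: {-5, 3}.
Verification: at each break x_0, at least two indices attain the minimum of min_i(a_i + i · x_0).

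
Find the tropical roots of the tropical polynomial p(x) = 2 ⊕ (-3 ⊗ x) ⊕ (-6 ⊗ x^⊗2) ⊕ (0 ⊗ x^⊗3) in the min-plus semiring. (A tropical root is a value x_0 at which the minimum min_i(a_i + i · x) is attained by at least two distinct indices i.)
Roots: {-6, 3, 5}

Each tropical root is a break point of the lower envelope of the lines y = a_i + i · x (there are 4 lines, with slopes 0, 1, ..., 3). Only the lines that attain the minimum somewhere contribute to roots; other lines are dominated. Here the surviving (envelope) indices are i = 3, i = 2, i = 1, i = 0.
Intersections between consecutive envelope lines give the roots: for adjacent envelope indices i < j the intersection is x = (a_i − a_j) / (j − i). Reading off the sorted break points: {-6, 3, 5}.
Verification: at each break x_0, at least two indices attain the minimum of min_i(a_i + i · x_0).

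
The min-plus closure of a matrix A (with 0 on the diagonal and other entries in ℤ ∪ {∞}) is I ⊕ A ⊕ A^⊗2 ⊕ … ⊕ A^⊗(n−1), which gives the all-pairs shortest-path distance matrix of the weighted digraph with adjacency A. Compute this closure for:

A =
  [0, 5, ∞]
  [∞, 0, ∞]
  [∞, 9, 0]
Closure =
  [0, 5, ∞]
  [∞, 0, ∞]
  [∞, 9, 0]

This is the Floyd-Warshall all-pairs shortest-path computation. For each intermediate vertex k = 0, 1, …, 2, update dist[i][j] ← min(dist[i][j], dist[i][k] + dist[k][j]). The final matrix gives, for each (i, j), the minimum total weight of any directed path from i to j (possibly empty when i = j).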